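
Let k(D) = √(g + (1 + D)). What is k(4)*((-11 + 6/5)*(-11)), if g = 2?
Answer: 539*√7/5 ≈ 285.21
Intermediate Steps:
k(D) = √(3 + D) (k(D) = √(2 + (1 + D)) = √(3 + D))
k(4)*((-11 + 6/5)*(-11)) = √(3 + 4)*((-11 + 6/5)*(-11)) = √7*((-11 + 6*(⅕))*(-11)) = √7*((-11 + 6/5)*(-11)) = √7*(-49/5*(-11)) = √7*(539/5) = 539*√7/5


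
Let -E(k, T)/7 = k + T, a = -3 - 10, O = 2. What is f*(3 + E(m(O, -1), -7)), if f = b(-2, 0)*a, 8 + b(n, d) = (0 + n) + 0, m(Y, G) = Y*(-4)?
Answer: 14040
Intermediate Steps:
m(Y, G) = -4*Y
b(n, d) = -8 + n (b(n, d) = -8 + ((0 + n) + 0) = -8 + (n + 0) = -8 + n)
a = -13
E(k, T) = -7*T - 7*k (E(k, T) = -7*(k + T) = -7*(T + k) = -7*T - 7*k)
f = 130 (f = (-8 - 2)*(-13) = -10*(-13) = 130)
f*(3 + E(m(O, -1), -7)) = 130*(3 + (-7*(-7) - (-28)*2)) = 130*(3 + (49 - 7*(-8))) = 130*(3 + (49 + 56)) = 130*(3 + 105) = 130*108 = 14040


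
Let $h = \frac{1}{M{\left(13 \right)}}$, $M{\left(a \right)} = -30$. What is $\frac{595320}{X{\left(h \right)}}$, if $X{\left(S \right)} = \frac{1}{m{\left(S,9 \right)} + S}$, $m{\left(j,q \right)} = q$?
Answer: $5338036$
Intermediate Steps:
$h = - \frac{1}{30}$ ($h = \frac{1}{-30} = - \frac{1}{30} \approx -0.033333$)
$X{\left(S \right)} = \frac{1}{9 + S}$
$\frac{595320}{X{\left(h \right)}} = \frac{595320}{\frac{1}{9 - \frac{1}{30}}} = \frac{595320}{\frac{1}{\frac{269}{30}}} = \frac{595320}{\frac{30}{269}} = 595320 \cdot \frac{269}{30} = 5338036$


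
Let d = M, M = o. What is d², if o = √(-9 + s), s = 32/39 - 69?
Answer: -3010/39 ≈ -77.179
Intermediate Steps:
s = -2659/39 (s = 32*(1/39) - 69 = 32/39 - 69 = -2659/39 ≈ -68.179)
o = I*√117390/39 (o = √(-9 - 2659/39) = √(-3010/39) = I*√117390/39 ≈ 8.7852*I)
M = I*√117390/39 ≈ 8.7852*I
d = I*√117390/39 ≈ 8.7852*I
d² = (I*√117390/39)² = -3010/39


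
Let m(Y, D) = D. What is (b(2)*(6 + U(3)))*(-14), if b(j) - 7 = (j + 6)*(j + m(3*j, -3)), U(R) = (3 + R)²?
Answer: 588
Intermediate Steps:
b(j) = 7 + (-3 + j)*(6 + j) (b(j) = 7 + (j + 6)*(j - 3) = 7 + (6 + j)*(-3 + j) = 7 + (-3 + j)*(6 + j))
(b(2)*(6 + U(3)))*(-14) = ((-11 + 2² + 3*2)*(6 + (3 + 3)²))*(-14) = ((-11 + 4 + 6)*(6 + 6²))*(-14) = -(6 + 36)*(-14) = -1*42*(-14) = -42*(-14) = 588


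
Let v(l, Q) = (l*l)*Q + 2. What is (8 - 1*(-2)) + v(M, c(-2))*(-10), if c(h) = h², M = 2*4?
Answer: -2570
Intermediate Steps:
M = 8
v(l, Q) = 2 + Q*l² (v(l, Q) = l²*Q + 2 = Q*l² + 2 = 2 + Q*l²)
(8 - 1*(-2)) + v(M, c(-2))*(-10) = (8 - 1*(-2)) + (2 + (-2)²*8²)*(-10) = (8 + 2) + (2 + 4*64)*(-10) = 10 + (2 + 256)*(-10) = 10 + 258*(-10) = 10 - 2580 = -2570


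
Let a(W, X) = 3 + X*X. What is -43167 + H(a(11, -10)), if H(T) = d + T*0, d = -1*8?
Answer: -43175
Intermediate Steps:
d = -8
a(W, X) = 3 + X²
H(T) = -8 (H(T) = -8 + T*0 = -8 + 0 = -8)
-43167 + H(a(11, -10)) = -43167 - 8 = -43175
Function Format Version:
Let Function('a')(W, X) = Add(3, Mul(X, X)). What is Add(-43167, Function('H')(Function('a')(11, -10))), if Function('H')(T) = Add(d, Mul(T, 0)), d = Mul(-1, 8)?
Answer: -43175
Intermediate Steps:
d = -8
Function('a')(W, X) = Add(3, Pow(X, 2))
Function('H')(T) = -8 (Function('H')(T) = Add(-8, Mul(T, 0)) = Add(-8, 0) = -8)
Add(-43167, Function('H')(Function('a')(11, -10))) = Add(-43167, -8) = -43175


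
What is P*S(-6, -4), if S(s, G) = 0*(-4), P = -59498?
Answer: 0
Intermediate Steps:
S(s, G) = 0
P*S(-6, -4) = -59498*0 = 0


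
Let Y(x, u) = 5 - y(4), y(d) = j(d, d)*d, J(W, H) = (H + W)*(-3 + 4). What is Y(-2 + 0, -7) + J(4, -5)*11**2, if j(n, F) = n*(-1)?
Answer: -100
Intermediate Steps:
j(n, F) = -n
J(W, H) = H + W (J(W, H) = (H + W)*1 = H + W)
y(d) = -d**2 (y(d) = (-d)*d = -d**2)
Y(x, u) = 21 (Y(x, u) = 5 - (-1)*4**2 = 5 - (-1)*16 = 5 - 1*(-16) = 5 + 16 = 21)
Y(-2 + 0, -7) + J(4, -5)*11**2 = 21 + (-5 + 4)*11**2 = 21 - 1*121 = 21 - 121 = -100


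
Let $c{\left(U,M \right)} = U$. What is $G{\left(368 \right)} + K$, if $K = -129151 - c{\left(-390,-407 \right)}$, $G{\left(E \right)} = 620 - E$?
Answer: $-128509$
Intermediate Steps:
$K = -128761$ ($K = -129151 - -390 = -129151 + 390 = -128761$)
$G{\left(368 \right)} + K = \left(620 - 368\right) - 128761 = 252 - 128761 = -128509$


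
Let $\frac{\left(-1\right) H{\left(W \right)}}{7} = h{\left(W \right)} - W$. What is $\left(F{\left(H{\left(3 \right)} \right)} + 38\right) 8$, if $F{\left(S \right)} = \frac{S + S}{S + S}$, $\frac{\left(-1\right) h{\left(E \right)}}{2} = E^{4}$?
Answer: $312$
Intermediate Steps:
$h{\left(E \right)} = - 2 E^{4}$
$H{\left(W \right)} = 7 W + 14 W^{4}$ ($H{\left(W \right)} = - 7 \left(- 2 W^{4} - W\right) = - 7 \left(- W - 2 W^{4}\right) = 7 W + 14 W^{4}$)
$F{\left(S \right)} = 1$ ($F{\left(S \right)} = \frac{2 S}{2 S} = 2 S \frac{1}{2 S} = 1$)
$\left(F{\left(H{\left(3 \right)} \right)} + 38\right) 8 = \left(1 + 38\right) 8 = 39 \cdot 8 = 312$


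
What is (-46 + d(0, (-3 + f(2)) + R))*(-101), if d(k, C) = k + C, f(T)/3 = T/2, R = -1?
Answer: 4747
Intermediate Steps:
f(T) = 3*T/2 (f(T) = 3*(T/2) = 3*T/2)
d(k, C) = C + k
(-46 + d(0, (-3 + f(2)) + R))*(-101) = (-46 + (((-3 + (3/2)*2) - 1) + 0))*(-101) = (-46 + (((-3 + 3) - 1) + 0))*(-101) = (-46 + ((0 - 1) + 0))*(-101) = (-46 + (-1 + 0))*(-101) = (-46 - 1)*(-101) = -47*(-101) = 4747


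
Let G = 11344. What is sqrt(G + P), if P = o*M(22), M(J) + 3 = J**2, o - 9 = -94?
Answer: I*sqrt(29541) ≈ 171.88*I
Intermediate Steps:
o = -85 (o = 9 - 94 = -85)
M(J) = -3 + J**2
P = -40885 (P = -85*(-3 + 22**2) = -85*(-3 + 484) = -85*481 = -40885)
sqrt(G + P) = sqrt(11344 - 40885) = sqrt(-29541) = I*sqrt(29541)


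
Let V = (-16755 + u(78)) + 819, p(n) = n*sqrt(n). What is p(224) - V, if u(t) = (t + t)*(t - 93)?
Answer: 18276 + 896*sqrt(14) ≈ 21629.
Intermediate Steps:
p(n) = n**(3/2)
u(t) = 2*t*(-93 + t) (u(t) = (2*t)*(-93 + t) = 2*t*(-93 + t))
V = -18276 (V = (-16755 + 2*78*(-93 + 78)) + 819 = (-16755 + 2*78*(-15)) + 819 = (-16755 - 2340) + 819 = -19095 + 819 = -18276)
p(224) - V = 224**(3/2) - 1*(-18276) = 896*sqrt(14) + 18276 = 18276 + 896*sqrt(14)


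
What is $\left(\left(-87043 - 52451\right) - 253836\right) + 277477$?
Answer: $-115853$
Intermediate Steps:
$\left(\left(-87043 - 52451\right) - 253836\right) + 277477 = \left(-139494 - 253836\right) + 277477 = -393330 + 277477 = -115853$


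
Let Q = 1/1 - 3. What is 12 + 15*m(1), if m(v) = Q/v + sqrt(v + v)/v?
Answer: -18 + 15*sqrt(2) ≈ 3.2132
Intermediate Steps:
Q = -2 (Q = 1 - 3 = -2)
m(v) = -2/v + sqrt(2)/sqrt(v) (m(v) = -2/v + sqrt(v + v)/v = -2/v + sqrt(2*v)/v = -2/v + (sqrt(2)*sqrt(v))/v = -2/v + sqrt(2)/sqrt(v))
12 + 15*m(1) = 12 + 15*(-2/1 + sqrt(2)/sqrt(1)) = 12 + 15*(-2*1 + sqrt(2)*1) = 12 + 15*(-2 + sqrt(2)) = 12 + (-30 + 15*sqrt(2)) = -18 + 15*sqrt(2)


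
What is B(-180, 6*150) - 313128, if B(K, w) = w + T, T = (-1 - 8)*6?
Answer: -312282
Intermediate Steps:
T = -54 (T = -9*6 = -54)
B(K, w) = -54 + w (B(K, w) = w - 54 = -54 + w)
B(-180, 6*150) - 313128 = (-54 + 6*150) - 313128 = (-54 + 900) - 313128 = 846 - 313128 = -312282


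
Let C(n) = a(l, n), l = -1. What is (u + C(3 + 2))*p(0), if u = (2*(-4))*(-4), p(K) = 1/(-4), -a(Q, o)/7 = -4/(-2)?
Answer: -9/2 ≈ -4.5000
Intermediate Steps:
a(Q, o) = -14 (a(Q, o) = -(-28)/(-2) = -(-28)*(-1)/2 = -7*2 = -14)
p(K) = -¼
u = 32 (u = -8*(-4) = 32)
C(n) = -14
(u + C(3 + 2))*p(0) = (32 - 14)*(-¼) = 18*(-¼) = -9/2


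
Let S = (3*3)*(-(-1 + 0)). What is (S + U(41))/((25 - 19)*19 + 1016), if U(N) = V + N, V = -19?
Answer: 31/1130 ≈ 0.027434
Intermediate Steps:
U(N) = -19 + N
S = 9 (S = 9*(-1*(-1)) = 9*1 = 9)
(S + U(41))/((25 - 19)*19 + 1016) = (9 + (-19 + 41))/((25 - 19)*19 + 1016) = (9 + 22)/(6*19 + 1016) = 31/(114 + 1016) = 31/1130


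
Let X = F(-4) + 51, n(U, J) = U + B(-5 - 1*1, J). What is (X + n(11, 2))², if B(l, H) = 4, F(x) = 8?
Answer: 5476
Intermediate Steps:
n(U, J) = 4 + U (n(U, J) = U + 4 = 4 + U)
X = 59 (X = 8 + 51 = 59)
(X + n(11, 2))² = (59 + (4 + 11))² = (59 + 15)² = 74² = 5476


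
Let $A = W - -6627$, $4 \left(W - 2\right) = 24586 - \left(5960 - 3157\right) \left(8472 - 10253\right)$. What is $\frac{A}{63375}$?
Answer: $\frac{1008649}{50700} \approx 19.894$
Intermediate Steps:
$W = \frac{5016737}{4}$ ($W = 2 + \frac{24586 - \left(5960 - 3157\right) \left(8472 - 10253\right)}{4} = 2 + \frac{24586 - 2803 \left(-1781\right)}{4} = 2 + \frac{24586 - -4992143}{4} = 2 + \frac{24586 + 4992143}{4} = 2 + \frac{1}{4} \cdot 5016729 = 2 + \frac{5016729}{4} = \frac{5016737}{4} \approx 1.2542 \cdot 10^{6}$)
$A = \frac{5043245}{4}$ ($A = \frac{5016737}{4} - -6627 = \frac{5016737}{4} + 6627 = \frac{5043245}{4} \approx 1.2608 \cdot 10^{6}$)
$\frac{A}{63375} = \frac{5043245}{4 \cdot 63375} = \frac{5043245}{4} \cdot \frac{1}{63375} = \frac{1008649}{50700}$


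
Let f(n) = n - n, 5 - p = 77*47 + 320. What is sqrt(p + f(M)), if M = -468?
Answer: I*sqrt(3934) ≈ 62.722*I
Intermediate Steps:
p = -3934 (p = 5 - (77*47 + 320) = 5 - (3619 + 320) = 5 - 1*3939 = 5 - 3939 = -3934)
f(n) = 0
sqrt(p + f(M)) = sqrt(-3934 + 0) = sqrt(-3934) = I*sqrt(3934)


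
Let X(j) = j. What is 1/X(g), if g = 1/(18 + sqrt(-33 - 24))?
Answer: 18 + I*sqrt(57) ≈ 18.0 + 7.5498*I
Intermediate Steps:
g = 1/(18 + I*sqrt(57)) (g = 1/(18 + sqrt(-57)) = 1/(18 + I*sqrt(57)) ≈ 0.047244 - 0.019816*I)
1/X(g) = 1/(6/127 - I*sqrt(57)/381)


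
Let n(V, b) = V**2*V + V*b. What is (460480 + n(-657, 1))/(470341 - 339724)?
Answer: -283133570/130617 ≈ -2167.7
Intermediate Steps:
n(V, b) = V**3 + V*b
(460480 + n(-657, 1))/(470341 - 339724) = (460480 - 657*(1 + (-657)**2))/(470341 - 339724) = (460480 - 657*(1 + 431649))/130617 = (460480 - 657*431650)*(1/130617) = (460480 - 283594050)*(1/130617) = -283133570*1/130617 = -283133570/130617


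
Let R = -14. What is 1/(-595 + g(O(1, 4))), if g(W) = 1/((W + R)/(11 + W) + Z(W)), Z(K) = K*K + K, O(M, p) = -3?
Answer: -31/18437 ≈ -0.0016814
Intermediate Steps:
Z(K) = K + K**2 (Z(K) = K**2 + K = K + K**2)
g(W) = 1/(W*(1 + W) + (-14 + W)/(11 + W)) (g(W) = 1/((W - 14)/(11 + W) + W*(1 + W)) = 1/((-14 + W)/(11 + W) + W*(1 + W)) = 1/(W*(1 + W) + (-14 + W)/(11 + W)))
1/(-595 + g(O(1, 4))) = 1/(-595 + (11 - 3)/(-14 + (-3)**3 + 12*(-3) + 12*(-3)**2)) = 1/(-595 + 8/(-14 - 27 - 36 + 12*9)) = 1/(-595 + 8/(-14 - 27 - 36 + 108)) = 1/(-595 + 8/31) = 1/(-18437/31) = -31/18437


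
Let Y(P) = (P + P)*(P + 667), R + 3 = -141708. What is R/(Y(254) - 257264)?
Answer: -141711/210604 ≈ -0.67288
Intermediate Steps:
R = -141711 (R = -3 - 141708 = -141711)
Y(P) = 2*P*(667 + P) (Y(P) = (2*P)*(667 + P) = 2*P*(667 + P))
R/(Y(254) - 257264) = -141711/(2*254*(667 + 254) - 257264) = -141711/(2*254*921 - 257264) = -141711/(467868 - 257264) = -141711/210604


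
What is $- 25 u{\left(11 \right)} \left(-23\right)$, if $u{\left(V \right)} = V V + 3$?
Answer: $71300$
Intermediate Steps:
$u{\left(V \right)} = 3 + V^{2}$ ($u{\left(V \right)} = V^{2} + 3 = 3 + V^{2}$)
$- 25 u{\left(11 \right)} \left(-23\right) = - 25 \left(3 + 11^{2}\right) \left(-23\right) = - 25 \left(3 + 121\right) \left(-23\right) = \left(-25\right) 124 \left(-23\right) = \left(-3100\right) \left(-23\right) = 71300$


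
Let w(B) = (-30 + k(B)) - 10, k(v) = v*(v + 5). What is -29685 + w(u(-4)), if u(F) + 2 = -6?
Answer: -29701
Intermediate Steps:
k(v) = v*(5 + v)
u(F) = -8 (u(F) = -2 - 6 = -8)
w(B) = -40 + B*(5 + B) (w(B) = (-30 + B*(5 + B)) - 10 = -40 + B*(5 + B))
-29685 + w(u(-4)) = -29685 + (-40 - 8*(5 - 8)) = -29685 + (-40 - 8*(-3)) = -29685 + (-40 + 24) = -29685 - 16 = -29701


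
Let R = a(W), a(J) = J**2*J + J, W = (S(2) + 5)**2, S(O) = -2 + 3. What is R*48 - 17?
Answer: 2241199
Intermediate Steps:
S(O) = 1
W = 36 (W = (1 + 5)**2 = 6**2 = 36)
a(J) = J + J**3 (a(J) = J**3 + J = J + J**3)
R = 46692 (R = 36 + 36**3 = 36 + 46656 = 46692)
R*48 - 17 = 46692*48 - 17 = 2241216 - 17 = 2241199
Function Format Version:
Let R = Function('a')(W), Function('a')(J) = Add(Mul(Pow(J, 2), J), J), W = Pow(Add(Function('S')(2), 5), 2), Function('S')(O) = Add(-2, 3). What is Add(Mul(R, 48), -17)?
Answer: 2241199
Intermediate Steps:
Function('S')(O) = 1
W = 36 (W = Pow(Add(1, 5), 2) = Pow(6, 2) = 36)
Function('a')(J) = Add(J, Pow(J, 3)) (Function('a')(J) = Add(Pow(J, 3), J) = Add(J, Pow(J, 3)))
R = 46692 (R = Add(36, Pow(36, 3)) = Add(36, 46656) = 46692)
Add(Mul(R, 48), -17) = Add(Mul(46692, 48), -17) = Add(2241216, -17) = 2241199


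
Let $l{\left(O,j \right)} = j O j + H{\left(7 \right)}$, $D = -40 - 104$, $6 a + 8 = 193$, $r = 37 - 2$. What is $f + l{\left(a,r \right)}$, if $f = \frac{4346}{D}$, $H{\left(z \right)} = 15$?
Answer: $\frac{2718407}{72} \approx 37756.0$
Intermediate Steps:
$r = 35$
$a = \frac{185}{6}$ ($a = - \frac{4}{3} + \frac{1}{6} \cdot 193 = - \frac{4}{3} + \frac{193}{6} = \frac{185}{6} \approx 30.833$)
$D = -144$ ($D = -40 - 104 = -144$)
$l{\left(O,j \right)} = 15 + O j^{2}$ ($l{\left(O,j \right)} = j O j + 15 = O j j + 15 = O j^{2} + 15 = 15 + O j^{2}$)
$f = - \frac{2173}{72}$ ($f = \frac{4346}{-144} = 4346 \left(- \frac{1}{144}\right) = - \frac{2173}{72} \approx -30.181$)
$f + l{\left(a,r \right)} = - \frac{2173}{72} + \left(15 + \frac{185 \cdot 35^{2}}{6}\right) = - \frac{2173}{72} + \left(15 + \frac{185}{6} \cdot 1225\right) = - \frac{2173}{72} + \left(15 + \frac{226625}{6}\right) = - \frac{2173}{72} + \frac{226715}{6} = \frac{2718407}{72}$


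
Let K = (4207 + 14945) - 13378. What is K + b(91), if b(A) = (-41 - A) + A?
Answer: 5733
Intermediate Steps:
b(A) = -41
K = 5774 (K = 19152 - 13378 = 5774)
K + b(91) = 5774 - 41 = 5733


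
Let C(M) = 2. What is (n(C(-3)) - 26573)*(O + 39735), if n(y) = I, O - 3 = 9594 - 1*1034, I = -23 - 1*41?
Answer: -1286513826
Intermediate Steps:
I = -64 (I = -23 - 41 = -64)
O = 8563 (O = 3 + (9594 - 1*1034) = 3 + (9594 - 1034) = 3 + 8560 = 8563)
n(y) = -64
(n(C(-3)) - 26573)*(O + 39735) = (-64 - 26573)*(8563 + 39735) = -26637*48298 = -1286513826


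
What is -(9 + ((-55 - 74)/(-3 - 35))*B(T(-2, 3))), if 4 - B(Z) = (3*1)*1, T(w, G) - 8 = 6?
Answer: -471/38 ≈ -12.395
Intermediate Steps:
T(w, G) = 14 (T(w, G) = 8 + 6 = 14)
B(Z) = 1 (B(Z) = 4 - 3*1 = 4 - 3 = 1)
-(9 + ((-55 - 74)/(-3 - 35))*B(T(-2, 3))) = -(9 + ((-55 - 74)/(-3 - 35))*1) = -(9 - 129/(-38)*1) = -(9 - 129*(-1/38)*1) = -(9 + (129/38)*1) = -(9 + 129/38) = -1*471/38 = -471/38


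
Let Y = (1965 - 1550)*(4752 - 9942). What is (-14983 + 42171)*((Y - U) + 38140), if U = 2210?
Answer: -57582008960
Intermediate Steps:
Y = -2153850 (Y = 415*(-5190) = -2153850)
(-14983 + 42171)*((Y - U) + 38140) = (-14983 + 42171)*((-2153850 - 1*2210) + 38140) = 27188*((-2153850 - 2210) + 38140) = 27188*(-2156060 + 38140) = 27188*(-2117920) = -57582008960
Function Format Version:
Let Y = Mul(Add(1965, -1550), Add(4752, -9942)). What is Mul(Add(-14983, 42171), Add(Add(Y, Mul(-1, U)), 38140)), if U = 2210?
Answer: -57582008960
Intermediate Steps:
Y = -2153850 (Y = Mul(415, -5190) = -2153850)
Mul(Add(-14983, 42171), Add(Add(Y, Mul(-1, U)), 38140)) = Mul(Add(-14983, 42171), Add(Add(-2153850, Mul(-1, 2210)), 38140)) = Mul(27188, Add(Add(-2153850, -2210), 38140)) = Mul(27188, Add(-2156060, 38140)) = Mul(27188, -2117920) = -57582008960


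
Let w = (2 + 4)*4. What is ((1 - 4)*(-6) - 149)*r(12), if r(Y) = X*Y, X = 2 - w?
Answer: 34584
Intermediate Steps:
w = 24 (w = 6*4 = 24)
X = -22 (X = 2 - 1*24 = 2 - 24 = -22)
r(Y) = -22*Y
((1 - 4)*(-6) - 149)*r(12) = ((1 - 4)*(-6) - 149)*(-22*12) = (-3*(-6) - 149)*(-264) = (18 - 149)*(-264) = -131*(-264) = 34584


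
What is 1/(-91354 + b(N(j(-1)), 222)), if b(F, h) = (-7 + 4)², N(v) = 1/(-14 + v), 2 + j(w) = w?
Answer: -1/91345 ≈ -1.0948e-5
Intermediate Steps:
j(w) = -2 + w
b(F, h) = 9 (b(F, h) = (-3)² = 9)
1/(-91354 + b(N(j(-1)), 222)) = 1/(-91354 + 9) = 1/(-91345) = -1/91345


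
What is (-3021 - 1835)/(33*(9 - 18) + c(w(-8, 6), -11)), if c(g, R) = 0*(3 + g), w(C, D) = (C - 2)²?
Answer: 4856/297 ≈ 16.350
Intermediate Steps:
w(C, D) = (-2 + C)²
c(g, R) = 0
(-3021 - 1835)/(33*(9 - 18) + c(w(-8, 6), -11)) = (-3021 - 1835)/(33*(9 - 18) + 0) = -4856/(33*(-9) + 0) = -4856/(-297 + 0) = -4856/(-297) = -4856*(-1/297) = 4856/297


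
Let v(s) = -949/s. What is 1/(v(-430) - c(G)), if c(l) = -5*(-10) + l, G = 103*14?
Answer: -430/640611 ≈ -0.00067123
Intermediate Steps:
G = 1442
c(l) = 50 + l
1/(v(-430) - c(G)) = 1/(-949/(-430) - (50 + 1442)) = 1/(-949*(-1/430) - 1*1492) = 1/(949/430 - 1492) = 1/(-640611/430) = -430/640611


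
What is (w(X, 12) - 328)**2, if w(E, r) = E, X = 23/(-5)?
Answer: 2765569/25 ≈ 1.1062e+5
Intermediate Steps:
X = -23/5 (X = 23*(-1/5) = -23/5 ≈ -4.6000)
(w(X, 12) - 328)**2 = (-23/5 - 328)**2 = (-1663/5)**2 = 2765569/25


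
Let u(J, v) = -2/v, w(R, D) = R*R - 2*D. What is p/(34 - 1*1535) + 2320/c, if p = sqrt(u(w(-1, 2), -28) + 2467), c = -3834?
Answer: -1160/1917 - sqrt(483546)/21014 ≈ -0.63820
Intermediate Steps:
w(R, D) = R**2 - 2*D
p = sqrt(483546)/14 (p = sqrt(-2/(-28) + 2467) = sqrt(-2*(-1/28) + 2467) = sqrt(1/14 + 2467) = sqrt(34539/14) = sqrt(483546)/14 ≈ 49.670)
p/(34 - 1*1535) + 2320/c = (sqrt(483546)/14)/(34 - 1*1535) + 2320/(-3834) = (sqrt(483546)/14)/(34 - 1535) + 2320*(-1/3834) = (sqrt(483546)/14)/(-1501) - 1160/1917 = (sqrt(483546)/14)*(-1/1501) - 1160/1917 = -sqrt(483546)/21014 - 1160/1917 = -1160/1917 - sqrt(483546)/21014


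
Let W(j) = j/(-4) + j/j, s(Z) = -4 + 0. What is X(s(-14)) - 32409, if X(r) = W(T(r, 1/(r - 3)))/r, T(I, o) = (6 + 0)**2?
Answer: -32407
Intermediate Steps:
T(I, o) = 36 (T(I, o) = 6**2 = 36)
s(Z) = -4
W(j) = 1 - j/4 (W(j) = j*(-1/4) + 1 = -j/4 + 1 = 1 - j/4)
X(r) = -8/r (X(r) = (1 - 1/4*36)/r = (1 - 9)/r = -8/r)
X(s(-14)) - 32409 = -8/(-4) - 32409 = -8*(-1/4) - 32409 = 2 - 32409 = -32407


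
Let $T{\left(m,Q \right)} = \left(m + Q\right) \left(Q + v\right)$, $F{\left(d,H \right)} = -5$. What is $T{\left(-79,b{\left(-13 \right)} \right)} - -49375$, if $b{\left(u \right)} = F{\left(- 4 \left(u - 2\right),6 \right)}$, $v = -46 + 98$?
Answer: $45427$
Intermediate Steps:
$v = 52$
$b{\left(u \right)} = -5$
$T{\left(m,Q \right)} = \left(52 + Q\right) \left(Q + m\right)$ ($T{\left(m,Q \right)} = \left(m + Q\right) \left(Q + 52\right) = \left(Q + m\right) \left(52 + Q\right) = \left(52 + Q\right) \left(Q + m\right)$)
$T{\left(-79,b{\left(-13 \right)} \right)} - -49375 = \left(\left(-5\right)^{2} + 52 \left(-5\right) + 52 \left(-79\right) - -395\right) - -49375 = \left(25 - 260 - 4108 + 395\right) + 49375 = -3948 + 49375 = 45427$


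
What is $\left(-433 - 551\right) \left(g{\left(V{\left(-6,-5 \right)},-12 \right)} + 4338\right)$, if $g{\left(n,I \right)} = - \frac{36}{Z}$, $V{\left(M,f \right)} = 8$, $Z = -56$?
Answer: $- \frac{29884572}{7} \approx -4.2692 \cdot 10^{6}$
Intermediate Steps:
$g{\left(n,I \right)} = \frac{9}{14}$ ($g{\left(n,I \right)} = - \frac{36}{-56} = \left(-36\right) \left(- \frac{1}{56}\right) = \frac{9}{14}$)
$\left(-433 - 551\right) \left(g{\left(V{\left(-6,-5 \right)},-12 \right)} + 4338\right) = \left(-433 - 551\right) \left(\frac{9}{14} + 4338\right) = \left(-984\right) \frac{60741}{14} = - \frac{29884572}{7}$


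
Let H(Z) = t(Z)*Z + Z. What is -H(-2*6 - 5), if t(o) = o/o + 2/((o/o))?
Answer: 68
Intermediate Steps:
t(o) = 3 (t(o) = 1 + 2/1 = 1 + 2*1 = 1 + 2 = 3)
H(Z) = 4*Z (H(Z) = 3*Z + Z = 4*Z)
-H(-2*6 - 5) = -4*(-2*6 - 5) = -4*(-12 - 5) = -4*(-17) = -1*(-68) = 68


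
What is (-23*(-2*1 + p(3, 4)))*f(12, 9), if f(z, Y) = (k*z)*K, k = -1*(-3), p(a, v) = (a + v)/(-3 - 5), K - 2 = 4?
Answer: 14283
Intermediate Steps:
K = 6 (K = 2 + 4 = 6)
p(a, v) = -a/8 - v/8 (p(a, v) = (a + v)/(-8) = (a + v)*(-⅛) = -a/8 - v/8)
k = 3
f(z, Y) = 18*z (f(z, Y) = (3*z)*6 = 18*z)
(-23*(-2*1 + p(3, 4)))*f(12, 9) = (-23*(-2*1 + (-⅛*3 - ⅛*4)))*(18*12) = -23*(-2 + (-3/8 - ½))*216 = -23*(-2 - 7/8)*216 = -23*(-23/8)*216 = (529/8)*216 = 14283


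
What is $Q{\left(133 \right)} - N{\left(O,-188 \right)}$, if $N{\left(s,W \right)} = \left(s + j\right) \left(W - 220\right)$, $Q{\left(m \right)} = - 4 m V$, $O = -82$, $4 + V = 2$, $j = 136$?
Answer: $23096$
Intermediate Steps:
$V = -2$ ($V = -4 + 2 = -2$)
$Q{\left(m \right)} = 8 m$ ($Q{\left(m \right)} = - 4 m \left(-2\right) = 8 m$)
$N{\left(s,W \right)} = \left(-220 + W\right) \left(136 + s\right)$ ($N{\left(s,W \right)} = \left(s + 136\right) \left(W - 220\right) = \left(136 + s\right) \left(-220 + W\right) = \left(-220 + W\right) \left(136 + s\right)$)
$Q{\left(133 \right)} - N{\left(O,-188 \right)} = 8 \cdot 133 - \left(-29920 - -18040 + 136 \left(-188\right) - -15416\right) = 1064 - \left(-29920 + 18040 - 25568 + 15416\right) = 1064 - -22032 = 1064 + 22032 = 23096$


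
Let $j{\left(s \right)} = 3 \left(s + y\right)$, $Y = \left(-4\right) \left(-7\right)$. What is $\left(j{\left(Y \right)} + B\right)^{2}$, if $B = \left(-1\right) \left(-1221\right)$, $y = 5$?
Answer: $1742400$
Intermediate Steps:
$Y = 28$
$j{\left(s \right)} = 15 + 3 s$ ($j{\left(s \right)} = 3 \left(s + 5\right) = 3 \left(5 + s\right) = 15 + 3 s$)
$B = 1221$
$\left(j{\left(Y \right)} + B\right)^{2} = \left(\left(15 + 3 \cdot 28\right) + 1221\right)^{2} = \left(\left(15 + 84\right) + 1221\right)^{2} = \left(99 + 1221\right)^{2} = 1320^{2} = 1742400$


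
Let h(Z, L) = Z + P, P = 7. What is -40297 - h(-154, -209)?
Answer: -40150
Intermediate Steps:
h(Z, L) = 7 + Z (h(Z, L) = Z + 7 = 7 + Z)
-40297 - h(-154, -209) = -40297 - (7 - 154) = -40297 - 1*(-147) = -40297 + 147 = -40150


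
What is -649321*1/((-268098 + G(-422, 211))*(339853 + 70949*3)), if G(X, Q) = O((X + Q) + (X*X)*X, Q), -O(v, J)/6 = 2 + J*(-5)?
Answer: 649321/144685806000 ≈ 4.4878e-6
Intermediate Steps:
O(v, J) = -12 + 30*J (O(v, J) = -6*(2 + J*(-5)) = -6*(2 - 5*J) = -12 + 30*J)
G(X, Q) = -12 + 30*Q
-649321*1/((-268098 + G(-422, 211))*(339853 + 70949*3)) = -649321*1/((-268098 + (-12 + 30*211))*(339853 + 70949*3)) = -649321*1/((-268098 + (-12 + 6330))*(339853 + 212847)) = -649321*1/(552700*(-268098 + 6318)) = -649321/(552700*(-261780)) = -649321/(-144685806000) = -649321*(-1/144685806000) = 649321/144685806000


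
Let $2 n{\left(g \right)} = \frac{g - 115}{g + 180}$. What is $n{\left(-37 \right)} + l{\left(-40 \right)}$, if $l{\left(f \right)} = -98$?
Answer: $- \frac{14090}{143} \approx -98.531$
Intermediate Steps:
$n{\left(g \right)} = \frac{-115 + g}{2 \left(180 + g\right)}$ ($n{\left(g \right)} = \frac{\left(g - 115\right) \frac{1}{g + 180}}{2} = \frac{\left(-115 + g\right) \frac{1}{180 + g}}{2} = \frac{\frac{1}{180 + g} \left(-115 + g\right)}{2} = \frac{-115 + g}{2 \left(180 + g\right)}$)
$n{\left(-37 \right)} + l{\left(-40 \right)} = \frac{-115 - 37}{2 \left(180 - 37\right)} - 98 = \frac{1}{2} \cdot \frac{1}{143} \left(-152\right) - 98 = - \frac{76}{143} - 98 = - \frac{14090}{143}$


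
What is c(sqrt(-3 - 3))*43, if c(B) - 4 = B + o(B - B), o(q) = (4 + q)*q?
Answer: 172 + 43*I*sqrt(6) ≈ 172.0 + 105.33*I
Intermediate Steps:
o(q) = q*(4 + q)
c(B) = 4 + B (c(B) = 4 + (B + (B - B)*(4 + (B - B))) = 4 + (B + 0*(4 + 0)) = 4 + (B + 0*4) = 4 + (B + 0) = 4 + B)
c(sqrt(-3 - 3))*43 = (4 + sqrt(-3 - 3))*43 = (4 + sqrt(-6))*43 = (4 + I*sqrt(6))*43 = 172 + 43*I*sqrt(6)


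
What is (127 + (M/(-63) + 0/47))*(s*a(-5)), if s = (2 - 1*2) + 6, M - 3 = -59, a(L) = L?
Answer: -11510/3 ≈ -3836.7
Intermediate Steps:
M = -56 (M = 3 - 59 = -56)
s = 6 (s = (2 - 2) + 6 = 0 + 6 = 6)
(127 + (M/(-63) + 0/47))*(s*a(-5)) = (127 + (-56/(-63) + 0/47))*(6*(-5)) = (127 + (-56*(-1/63) + 0*(1/47)))*(-30) = (127 + (8/9 + 0))*(-30) = (127 + 8/9)*(-30) = (1151/9)*(-30) = -11510/3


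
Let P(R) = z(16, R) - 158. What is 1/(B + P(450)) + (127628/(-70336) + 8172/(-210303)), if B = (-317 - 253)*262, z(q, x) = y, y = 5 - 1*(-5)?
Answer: -889383398587/479862702438 ≈ -1.8534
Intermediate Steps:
y = 10 (y = 5 + 5 = 10)
z(q, x) = 10
P(R) = -148 (P(R) = 10 - 158 = -148)
B = -149340 (B = -570*262 = -149340)
1/(B + P(450)) + (127628/(-70336) + 8172/(-210303)) = 1/(-149340 - 148) + (127628/(-70336) + 8172/(-210303)) = 1/(-149488) + (127628*(-1/70336) + 8172*(-1/210303)) = -1/149488 + (-31907/17584 - 908/23367) = -1/149488 - 761537141/410885328 = -889383398587/479862702438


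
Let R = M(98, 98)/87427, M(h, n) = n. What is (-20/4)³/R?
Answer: -10928375/98 ≈ -1.1151e+5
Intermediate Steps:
R = 98/87427 ≈ 0.0011209
(-20/4)³/R = (-20/4)³/(98/87427) = (-20*¼)³*(87427/98) = (-5)³*(87427/98) = -125*87427/98 = -10928375/98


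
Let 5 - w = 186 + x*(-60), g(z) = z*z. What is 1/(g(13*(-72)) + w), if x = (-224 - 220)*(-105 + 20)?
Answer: 1/3140315 ≈ 3.1844e-7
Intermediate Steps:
g(z) = z**2
x = 37740 (x = -444*(-85) = 37740)
w = 2264219 (w = 5 - (186 + 37740*(-60)) = 5 - (186 - 2264400) = 5 - 1*(-2264214) = 5 + 2264214 = 2264219)
1/(g(13*(-72)) + w) = 1/((13*(-72))**2 + 2264219) = 1/((-936)**2 + 2264219) = 1/(876096 + 2264219) = 1/3140315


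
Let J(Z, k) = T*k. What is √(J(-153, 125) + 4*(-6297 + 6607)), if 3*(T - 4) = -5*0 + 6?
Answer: √1990 ≈ 44.609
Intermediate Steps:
T = 6 (T = 4 + (-5*0 + 6)/3 = 4 + (0 + 6)/3 = 4 + (⅓)*6 = 4 + 2 = 6)
J(Z, k) = 6*k
√(J(-153, 125) + 4*(-6297 + 6607)) = √(6*125 + 4*(-6297 + 6607)) = √(750 + 4*310) = √(750 + 1240) = √1990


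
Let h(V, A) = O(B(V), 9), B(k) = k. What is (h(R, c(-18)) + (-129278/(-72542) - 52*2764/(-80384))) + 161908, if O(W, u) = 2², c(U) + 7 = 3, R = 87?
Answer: 29505146372377/182225504 ≈ 1.6192e+5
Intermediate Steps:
c(U) = -4 (c(U) = -7 + 3 = -4)
O(W, u) = 4
h(V, A) = 4
(h(R, c(-18)) + (-129278/(-72542) - 52*2764/(-80384))) + 161908 = (4 + (-129278/(-72542) - 52*2764/(-80384))) + 161908 = (4 + (-129278*(-1/72542) - 143728*(-1/80384))) + 161908 = (4 + (64639/36271 + 8983/5024)) + 161908 = (4 + 650568729/182225504) + 161908 = 1379470745/182225504 + 161908 = 29505146372377/182225504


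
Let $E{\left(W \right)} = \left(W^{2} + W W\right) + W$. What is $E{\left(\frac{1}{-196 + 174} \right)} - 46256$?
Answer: $- \frac{5596981}{121} \approx -46256.0$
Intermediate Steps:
$E{\left(W \right)} = W + 2 W^{2}$ ($E{\left(W \right)} = \left(W^{2} + W^{2}\right) + W = 2 W^{2} + W = W + 2 W^{2}$)
$E{\left(\frac{1}{-196 + 174} \right)} - 46256 = \frac{1 + \frac{2}{-196 + 174}}{-196 + 174} - 46256 = \frac{1 + \frac{2}{-22}}{-22} - 46256 = - \frac{1 + 2 \left(- \frac{1}{22}\right)}{22} - 46256 = - \frac{1 - \frac{1}{11}}{22} - 46256 = \left(- \frac{1}{22}\right) \frac{10}{11} - 46256 = - \frac{5}{121} - 46256 = - \frac{5596981}{121}$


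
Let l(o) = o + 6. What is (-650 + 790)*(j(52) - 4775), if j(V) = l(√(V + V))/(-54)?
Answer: -6016640/9 - 140*√26/27 ≈ -6.6854e+5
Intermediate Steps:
l(o) = 6 + o
j(V) = -⅑ - √2*√V/54 (j(V) = (6 + √(V + V))/(-54) = (6 + √(2*V))*(-1/54) = (6 + √2*√V)*(-1/54) = -⅑ - √2*√V/54)
(-650 + 790)*(j(52) - 4775) = (-650 + 790)*((-⅑ - √2*√52/54) - 4775) = 140*((-⅑ - √2*2*√13/54) - 4775) = 140*((-⅑ - √26/27) - 4775) = 140*(-42976/9 - √26/27) = -6016640/9 - 140*√26/27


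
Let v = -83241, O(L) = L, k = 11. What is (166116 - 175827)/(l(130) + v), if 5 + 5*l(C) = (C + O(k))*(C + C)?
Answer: 9711/75910 ≈ 0.12793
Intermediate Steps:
l(C) = -1 + 2*C*(11 + C)/5 (l(C) = -1 + ((C + 11)*(C + C))/5 = -1 + ((11 + C)*(2*C))/5 = -1 + (2*C*(11 + C))/5 = -1 + 2*C*(11 + C)/5)
(166116 - 175827)/(l(130) + v) = (166116 - 175827)/((-1 + (2/5)*130**2 + (22/5)*130) - 83241) = -9711/((-1 + (2/5)*16900 + 572) - 83241) = -9711/((-1 + 6760 + 572) - 83241) = -9711/(7331 - 83241) = -9711/(-75910) = -9711*(-1/75910) = 9711/75910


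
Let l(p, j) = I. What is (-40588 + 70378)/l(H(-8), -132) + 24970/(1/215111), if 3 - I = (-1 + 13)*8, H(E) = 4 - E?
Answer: 166510961840/31 ≈ 5.3713e+9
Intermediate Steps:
I = -93 (I = 3 - (-1 + 13)*8 = 3 - 12*8 = 3 - 1*96 = 3 - 96 = -93)
l(p, j) = -93
(-40588 + 70378)/l(H(-8), -132) + 24970/(1/215111) = (-40588 + 70378)/(-93) + 24970/(1/215111) = 29790*(-1/93) + 24970/(1/215111) = -9930/31 + 24970*215111 = -9930/31 + 5371321670 = 166510961840/31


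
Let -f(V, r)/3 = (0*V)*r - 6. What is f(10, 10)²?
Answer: 324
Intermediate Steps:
f(V, r) = 18 (f(V, r) = -3*((0*V)*r - 6) = -3*(0*r - 6) = -3*(0 - 6) = -3*(-6) = 18)
f(10, 10)² = 18² = 324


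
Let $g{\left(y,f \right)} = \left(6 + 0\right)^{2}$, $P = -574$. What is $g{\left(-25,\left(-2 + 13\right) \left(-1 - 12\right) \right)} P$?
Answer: $-20664$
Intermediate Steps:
$g{\left(y,f \right)} = 36$ ($g{\left(y,f \right)} = 6^{2} = 36$)
$g{\left(-25,\left(-2 + 13\right) \left(-1 - 12\right) \right)} P = 36 \left(-574\right) = -20664$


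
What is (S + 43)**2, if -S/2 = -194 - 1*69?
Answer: 323761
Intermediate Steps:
S = 526 (S = -2*(-194 - 1*69) = -2*(-194 - 69) = -2*(-263) = 526)
(S + 43)**2 = (526 + 43)**2 = 569**2 = 323761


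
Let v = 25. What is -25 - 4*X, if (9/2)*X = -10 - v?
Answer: 55/9 ≈ 6.1111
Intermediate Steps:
X = -70/9 (X = 2*(-10 - 1*25)/9 = 2*(-10 - 25)/9 = (2/9)*(-35) = -70/9 ≈ -7.7778)
-25 - 4*X = -25 - 4*(-70/9) = -25 + 280/9 = 55/9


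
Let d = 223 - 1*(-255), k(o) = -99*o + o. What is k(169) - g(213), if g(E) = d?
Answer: -17040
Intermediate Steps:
k(o) = -98*o
d = 478 (d = 223 + 255 = 478)
g(E) = 478
k(169) - g(213) = -98*169 - 1*478 = -16562 - 478 = -17040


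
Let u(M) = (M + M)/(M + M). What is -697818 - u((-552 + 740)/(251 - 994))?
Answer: -697819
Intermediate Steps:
u(M) = 1 (u(M) = (2*M)/((2*M)) = (2*M)*(1/(2*M)) = 1)
-697818 - u((-552 + 740)/(251 - 994)) = -697818 - 1*1 = -697818 - 1 = -697819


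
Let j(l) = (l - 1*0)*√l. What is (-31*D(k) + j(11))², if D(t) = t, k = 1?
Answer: 2292 - 682*√11 ≈ 30.062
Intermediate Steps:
j(l) = l^(3/2) (j(l) = (l + 0)*√l = l*√l = l^(3/2))
(-31*D(k) + j(11))² = (-31*1 + 11^(3/2))² = (-31 + 11*√11)²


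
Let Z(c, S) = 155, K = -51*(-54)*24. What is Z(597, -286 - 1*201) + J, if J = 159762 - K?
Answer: 93821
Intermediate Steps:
K = 66096 (K = 2754*24 = 66096)
J = 93666 (J = 159762 - 1*66096 = 159762 - 66096 = 93666)
Z(597, -286 - 1*201) + J = 155 + 93666 = 93821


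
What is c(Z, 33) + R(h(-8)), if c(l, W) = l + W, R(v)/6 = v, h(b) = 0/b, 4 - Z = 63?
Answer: -26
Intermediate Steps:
Z = -59 (Z = 4 - 1*63 = 4 - 63 = -59)
h(b) = 0
R(v) = 6*v
c(l, W) = W + l
c(Z, 33) + R(h(-8)) = (33 - 59) + 6*0 = -26 + 0 = -26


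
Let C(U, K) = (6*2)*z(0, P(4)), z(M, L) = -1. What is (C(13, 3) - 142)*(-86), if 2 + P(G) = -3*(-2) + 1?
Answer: 13244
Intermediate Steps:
P(G) = 5 (P(G) = -2 + (-3*(-2) + 1) = -2 + (6 + 1) = -2 + 7 = 5)
C(U, K) = -12 (C(U, K) = (6*2)*(-1) = 12*(-1) = -12)
(C(13, 3) - 142)*(-86) = (-12 - 142)*(-86) = -154*(-86) = 13244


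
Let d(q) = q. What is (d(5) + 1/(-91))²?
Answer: 206116/8281 ≈ 24.890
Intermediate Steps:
(d(5) + 1/(-91))² = (5 + 1/(-91))² = (5 - 1/91)² = (454/91)² = 206116/8281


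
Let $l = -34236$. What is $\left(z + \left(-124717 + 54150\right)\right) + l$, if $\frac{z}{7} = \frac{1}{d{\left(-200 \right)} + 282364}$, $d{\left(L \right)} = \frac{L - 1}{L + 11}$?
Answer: $- \frac{1864340461756}{17788999} \approx -1.048 \cdot 10^{5}$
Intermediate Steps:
$d{\left(L \right)} = \frac{-1 + L}{11 + L}$
$z = \frac{441}{17788999}$ ($z = \frac{7}{\frac{-1 - 200}{11 - 200} + 282364} = \frac{7}{\frac{1}{-189} \left(-201\right) + 282364} = \frac{7}{\left(- \frac{1}{189}\right) \left(-201\right) + 282364} = \frac{7}{\frac{67}{63} + 282364} = \frac{7}{\frac{17788999}{63}} = 7 \cdot \frac{63}{17788999} = \frac{441}{17788999} \approx 2.4791 \cdot 10^{-5}$)
$\left(z + \left(-124717 + 54150\right)\right) + l = \left(\frac{441}{17788999} + \left(-124717 + 54150\right)\right) - 34236 = \left(\frac{441}{17788999} - 70567\right) - 34236 = - \frac{1255316291992}{17788999} - 34236 = - \frac{1864340461756}{17788999}$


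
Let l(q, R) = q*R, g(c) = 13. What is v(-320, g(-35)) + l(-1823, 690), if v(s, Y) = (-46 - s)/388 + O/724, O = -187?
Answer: -88337662905/70228 ≈ -1.2579e+6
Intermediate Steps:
v(s, Y) = -26465/70228 - s/388 (v(s, Y) = (-46 - s)/388 - 187/724 = (-46 - s)*(1/388) - 187*1/724 = (-23/194 - s/388) - 187/724 = -26465/70228 - s/388)
l(q, R) = R*q
v(-320, g(-35)) + l(-1823, 690) = (-26465/70228 - 1/388*(-320)) + 690*(-1823) = (-26465/70228 + 80/97) - 1257870 = 31455/70228 - 1257870 = -88337662905/70228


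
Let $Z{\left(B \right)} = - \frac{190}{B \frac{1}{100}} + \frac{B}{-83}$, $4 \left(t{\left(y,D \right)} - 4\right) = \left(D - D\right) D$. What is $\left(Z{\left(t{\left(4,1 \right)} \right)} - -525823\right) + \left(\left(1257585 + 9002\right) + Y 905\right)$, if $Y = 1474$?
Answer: $\frac{259095286}{83} \approx 3.1216 \cdot 10^{6}$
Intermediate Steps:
$t{\left(y,D \right)} = 4$ ($t{\left(y,D \right)} = 4 + \frac{\left(D - D\right) D}{4} = 4 + \frac{0 D}{4} = 4 + \frac{1}{4} \cdot 0 = 4 + 0 = 4$)
$Z{\left(B \right)} = - \frac{19000}{B} - \frac{B}{83}$ ($Z{\left(B \right)} = - \frac{190}{B \frac{1}{100}} + B \left(- \frac{1}{83}\right) = - \frac{190}{\frac{1}{100} B} - \frac{B}{83} = - 190 \frac{100}{B} - \frac{B}{83} = - \frac{19000}{B} - \frac{B}{83}$)
$\left(Z{\left(t{\left(4,1 \right)} \right)} - -525823\right) + \left(\left(1257585 + 9002\right) + Y 905\right) = \left(\left(- \frac{19000}{4} - \frac{4}{83}\right) - -525823\right) + \left(\left(1257585 + 9002\right) + 1474 \cdot 905\right) = \left(\left(\left(-19000\right) \frac{1}{4} - \frac{4}{83}\right) + 525823\right) + \left(1266587 + 1333970\right) = \left(\left(-4750 - \frac{4}{83}\right) + 525823\right) + 2600557 = \left(- \frac{394254}{83} + 525823\right) + 2600557 = \frac{43249055}{83} + 2600557 = \frac{259095286}{83}$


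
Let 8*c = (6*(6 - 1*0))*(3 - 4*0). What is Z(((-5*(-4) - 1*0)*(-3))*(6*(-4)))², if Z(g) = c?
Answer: 729/4 ≈ 182.25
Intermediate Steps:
c = 27/2 (c = ((6*(6 - 1*0))*(3 - 4*0))/8 = ((6*(6 + 0))*(3 + 0))/8 = ((6*6)*3)/8 = (36*3)/8 = (⅛)*108 = 27/2 ≈ 13.500)
Z(g) = 27/2
Z(((-5*(-4) - 1*0)*(-3))*(6*(-4)))² = (27/2)² = 729/4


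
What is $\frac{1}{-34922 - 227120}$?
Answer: $- \frac{1}{262042} \approx -3.8162 \cdot 10^{-6}$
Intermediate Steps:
$\frac{1}{-34922 - 227120} = \frac{1}{-262042} = - \frac{1}{262042}$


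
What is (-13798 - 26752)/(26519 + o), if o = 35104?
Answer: -40550/61623 ≈ -0.65803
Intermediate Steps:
(-13798 - 26752)/(26519 + o) = (-13798 - 26752)/(26519 + 35104) = -40550/61623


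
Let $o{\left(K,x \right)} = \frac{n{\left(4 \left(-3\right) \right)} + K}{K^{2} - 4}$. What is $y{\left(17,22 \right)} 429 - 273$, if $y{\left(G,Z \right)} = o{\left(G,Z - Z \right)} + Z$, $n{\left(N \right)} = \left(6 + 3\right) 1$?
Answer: $\frac{874393}{95} \approx 9204.1$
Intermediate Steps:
$n{\left(N \right)} = 9$ ($n{\left(N \right)} = 9 \cdot 1 = 9$)
$o{\left(K,x \right)} = \frac{9 + K}{-4 + K^{2}}$ ($o{\left(K,x \right)} = \frac{9 + K}{K^{2} - 4} = \frac{9 + K}{-4 + K^{2}}$)
$y{\left(G,Z \right)} = Z + \frac{9 + G}{-4 + G^{2}}$ ($y{\left(G,Z \right)} = \frac{9 + G}{-4 + G^{2}} + Z = Z + \frac{9 + G}{-4 + G^{2}}$)
$y{\left(17,22 \right)} 429 - 273 = \frac{9 + 17 + 22 \left(-4 + 17^{2}\right)}{-4 + 17^{2}} \cdot 429 - 273 = \frac{9 + 17 + 22 \left(-4 + 289\right)}{-4 + 289} \cdot 429 - 273 = \frac{9 + 17 + 22 \cdot 285}{285} \cdot 429 - 273 = \frac{9 + 17 + 6270}{285} \cdot 429 - 273 = \frac{1}{285} \cdot 6296 \cdot 429 - 273 = \frac{6296}{285} \cdot 429 - 273 = \frac{900328}{95} - 273 = \frac{874393}{95}$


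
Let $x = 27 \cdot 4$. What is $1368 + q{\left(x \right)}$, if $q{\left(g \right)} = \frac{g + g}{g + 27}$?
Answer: $\frac{6848}{5} \approx 1369.6$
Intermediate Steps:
$x = 108$
$q{\left(g \right)} = \frac{2 g}{27 + g}$
$1368 + q{\left(x \right)} = 1368 + 2 \cdot 108 \frac{1}{27 + 108} = 1368 + 2 \cdot 108 \cdot \frac{1}{135} = 1368 + \frac{8}{5} = \frac{6848}{5}$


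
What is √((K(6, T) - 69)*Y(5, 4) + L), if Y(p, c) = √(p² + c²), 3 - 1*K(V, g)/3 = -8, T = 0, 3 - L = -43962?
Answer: 3*√(4885 - 4*√41) ≈ 209.13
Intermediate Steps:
L = 43965 (L = 3 - 1*(-43962) = 3 + 43962 = 43965)
K(V, g) = 33 (K(V, g) = 9 - 3*(-8) = 9 + 24 = 33)
Y(p, c) = √(c² + p²)
√((K(6, T) - 69)*Y(5, 4) + L) = √((33 - 69)*√(4² + 5²) + 43965) = √(-36*√(16 + 25) + 43965) = √(-36*√41 + 43965) = √(43965 - 36*√41)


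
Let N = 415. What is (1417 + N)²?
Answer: 3356224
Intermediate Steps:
(1417 + N)² = (1417 + 415)² = 1832² = 3356224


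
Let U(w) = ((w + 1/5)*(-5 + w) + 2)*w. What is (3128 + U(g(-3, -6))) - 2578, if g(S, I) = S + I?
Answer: -2884/5 ≈ -576.80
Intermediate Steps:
g(S, I) = I + S
U(w) = w*(2 + (-5 + w)*(⅕ + w)) (U(w) = ((w + ⅕)*(-5 + w) + 2)*w = ((⅕ + w)*(-5 + w) + 2)*w = ((-5 + w)*(⅕ + w) + 2)*w = (2 + (-5 + w)*(⅕ + w))*w = w*(2 + (-5 + w)*(⅕ + w)))
(3128 + U(g(-3, -6))) - 2578 = (3128 + (-6 - 3)*(1 + (-6 - 3)² - 24*(-6 - 3)/5)) - 2578 = (3128 - 9*(1 + (-9)² - 24/5*(-9))) - 2578 = (3128 - 9*(1 + 81 + 216/5)) - 2578 = (3128 - 9*626/5) - 2578 = (3128 - 5634/5) - 2578 = 10006/5 - 2578 = -2884/5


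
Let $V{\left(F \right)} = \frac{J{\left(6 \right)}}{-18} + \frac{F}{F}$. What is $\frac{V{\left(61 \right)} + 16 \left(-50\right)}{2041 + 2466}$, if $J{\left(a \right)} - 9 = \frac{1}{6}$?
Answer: $- \frac{86347}{486756} \approx -0.17739$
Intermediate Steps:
$J{\left(a \right)} = \frac{55}{6}$ ($J{\left(a \right)} = 9 + \frac{1}{6} = \frac{55}{6}$)
$V{\left(F \right)} = \frac{53}{108}$ ($V{\left(F \right)} = \frac{55}{6 \left(-18\right)} + \frac{F}{F} = \frac{55}{6} \left(- \frac{1}{18}\right) + 1 = - \frac{55}{108} + 1 = \frac{53}{108}$)
$\frac{V{\left(61 \right)} + 16 \left(-50\right)}{2041 + 2466} = \frac{\frac{53}{108} + 16 \left(-50\right)}{2041 + 2466} = \frac{\frac{53}{108} - 800}{4507} = \left(- \frac{86347}{108}\right) \frac{1}{4507} = - \frac{86347}{486756}$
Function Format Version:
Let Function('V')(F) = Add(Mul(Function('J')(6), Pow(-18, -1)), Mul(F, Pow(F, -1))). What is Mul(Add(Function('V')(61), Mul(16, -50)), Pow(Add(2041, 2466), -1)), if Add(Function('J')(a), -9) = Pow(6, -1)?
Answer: Rational(-86347, 486756) ≈ -0.17739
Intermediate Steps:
Function('J')(a) = Rational(55, 6) (Function('J')(a) = Add(9, Pow(6, -1)) = Add(9, Rational(1, 6)) = Rational(55, 6))
Function('V')(F) = Rational(53, 108) (Function('V')(F) = Add(Mul(Rational(55, 6), Pow(-18, -1)), Mul(F, Pow(F, -1))) = Add(Mul(Rational(55, 6), Rational(-1, 18)), 1) = Add(Rational(-55, 108), 1) = Rational(53, 108))
Mul(Add(Function('V')(61), Mul(16, -50)), Pow(Add(2041, 2466), -1)) = Mul(Add(Rational(53, 108), Mul(16, -50)), Pow(Add(2041, 2466), -1)) = Mul(Add(Rational(53, 108), -800), Pow(4507, -1)) = Mul(Rational(-86347, 108), Rational(1, 4507)) = Rational(-86347, 486756)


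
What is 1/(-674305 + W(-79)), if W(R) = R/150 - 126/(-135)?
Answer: -150/101145689 ≈ -1.4830e-6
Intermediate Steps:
W(R) = 14/15 + R/150 (W(R) = R*(1/150) - 126*(-1/135) = R/150 + 14/15 = 14/15 + R/150)
1/(-674305 + W(-79)) = 1/(-674305 + (14/15 + (1/150)*(-79))) = 1/(-674305 + (14/15 - 79/150)) = 1/(-674305 + 61/150) = 1/(-101145689/150) = -150/101145689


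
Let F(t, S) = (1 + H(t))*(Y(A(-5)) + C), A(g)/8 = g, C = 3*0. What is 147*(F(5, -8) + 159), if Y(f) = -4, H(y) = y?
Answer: 19845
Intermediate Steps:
C = 0
A(g) = 8*g
F(t, S) = -4 - 4*t (F(t, S) = (1 + t)*(-4 + 0) = (1 + t)*(-4) = -4 - 4*t)
147*(F(5, -8) + 159) = 147*((-4 - 4*5) + 159) = 147*((-4 - 20) + 159) = 147*(-24 + 159) = 147*135 = 19845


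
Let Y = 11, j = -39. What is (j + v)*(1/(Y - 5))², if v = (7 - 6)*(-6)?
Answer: -5/4 ≈ -1.2500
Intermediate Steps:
v = -6 (v = 1*(-6) = -6)
(j + v)*(1/(Y - 5))² = (-39 - 6)*(1/(11 - 5))² = -45*(1/6)² = -45*(⅙)² = -45*1/36 = -5/4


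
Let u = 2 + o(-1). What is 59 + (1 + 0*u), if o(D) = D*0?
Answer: 60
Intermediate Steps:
o(D) = 0
u = 2 (u = 2 + 0 = 2)
59 + (1 + 0*u) = 59 + (1 + 0*2) = 59 + (1 + 0) = 59 + 1 = 60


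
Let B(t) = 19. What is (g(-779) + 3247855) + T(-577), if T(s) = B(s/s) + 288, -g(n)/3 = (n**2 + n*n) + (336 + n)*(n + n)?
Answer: -2463466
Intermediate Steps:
g(n) = -6*n**2 - 6*n*(336 + n) (g(n) = -3*((n**2 + n*n) + (336 + n)*(n + n)) = -3*((n**2 + n**2) + (336 + n)*(2*n)) = -3*(2*n**2 + 2*n*(336 + n)) = -6*n**2 - 6*n*(336 + n))
T(s) = 307 (T(s) = 19 + 288 = 307)
(g(-779) + 3247855) + T(-577) = (-12*(-779)*(168 - 779) + 3247855) + 307 = (-12*(-779)*(-611) + 3247855) + 307 = (-5711628 + 3247855) + 307 = -2463773 + 307 = -2463466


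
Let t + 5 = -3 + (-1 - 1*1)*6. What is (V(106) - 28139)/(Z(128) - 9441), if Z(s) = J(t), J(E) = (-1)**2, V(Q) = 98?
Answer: 28041/9440 ≈ 2.9704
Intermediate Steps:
t = -20 (t = -5 + (-3 + (-1 - 1*1)*6) = -5 + (-3 + (-1 - 1)*6) = -5 + (-3 - 2*6) = -5 + (-3 - 12) = -5 - 15 = -20)
J(E) = 1
Z(s) = 1
(V(106) - 28139)/(Z(128) - 9441) = (98 - 28139)/(1 - 9441) = -28041/(-9440) = -28041*(-1/9440) = 28041/9440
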